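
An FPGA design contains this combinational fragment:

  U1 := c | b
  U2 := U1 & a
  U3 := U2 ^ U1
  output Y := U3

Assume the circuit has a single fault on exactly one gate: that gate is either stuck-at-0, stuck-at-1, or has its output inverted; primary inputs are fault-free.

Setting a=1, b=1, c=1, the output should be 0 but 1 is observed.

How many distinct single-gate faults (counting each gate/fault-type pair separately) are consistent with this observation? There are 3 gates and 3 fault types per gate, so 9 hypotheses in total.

4

Fault-free: U1=1, U2=1, U3=0 → 0. Observed 1.
  U1 stuck-at-0: output 0 ✗
  U1 stuck-at-1: output 0 ✗
  U1 inverted output: output 0 ✗
  U2 stuck-at-0: output 1 ✓
  U2 stuck-at-1: output 0 ✗
  U2 inverted output: output 1 ✓
  U3 stuck-at-0: output 0 ✗
  U3 stuck-at-1: output 1 ✓
  U3 inverted output: output 1 ✓
Consistent faults: {U2 stuck-at-0, U2 inverted output, U3 stuck-at-1, U3 inverted output} — 4 in all.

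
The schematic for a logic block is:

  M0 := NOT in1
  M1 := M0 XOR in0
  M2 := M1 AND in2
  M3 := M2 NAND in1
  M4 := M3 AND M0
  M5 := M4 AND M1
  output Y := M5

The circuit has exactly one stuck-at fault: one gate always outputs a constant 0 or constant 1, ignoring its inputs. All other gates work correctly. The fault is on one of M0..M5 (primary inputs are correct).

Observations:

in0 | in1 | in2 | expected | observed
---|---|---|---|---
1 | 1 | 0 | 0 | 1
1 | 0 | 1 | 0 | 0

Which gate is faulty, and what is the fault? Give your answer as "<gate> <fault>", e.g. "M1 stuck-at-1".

Fault-free values for test 1 (in0=1, in1=1, in2=0): M0=0, M1=1, M2=0, M3=1, M4=0, M5=0, giving Y=0. Observed 1.
Test 1: faults giving observed 1 are {M4 stuck-at-1, M5 stuck-at-1}.
Test 2 (in0=1, in1=0, in2=1): fault-free M0=1, M1=0, M2=0, M3=1, M4=1, M5=0 → 0; observed 0. Eliminates M5 stuck-at-1.
Only M4 stuck-at-1 is consistent with every test.

M4 stuck-at-1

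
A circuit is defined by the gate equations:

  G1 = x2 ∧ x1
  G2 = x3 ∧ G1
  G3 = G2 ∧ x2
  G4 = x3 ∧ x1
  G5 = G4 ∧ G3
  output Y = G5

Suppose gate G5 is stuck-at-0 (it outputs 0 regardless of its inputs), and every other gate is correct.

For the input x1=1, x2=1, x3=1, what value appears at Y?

Propagate with G5 forced: G1=1, G2=1, G3=1, G4=1, G5=0 [stuck-at-0].
So Y = 0. (Without the fault it would be 1.)

0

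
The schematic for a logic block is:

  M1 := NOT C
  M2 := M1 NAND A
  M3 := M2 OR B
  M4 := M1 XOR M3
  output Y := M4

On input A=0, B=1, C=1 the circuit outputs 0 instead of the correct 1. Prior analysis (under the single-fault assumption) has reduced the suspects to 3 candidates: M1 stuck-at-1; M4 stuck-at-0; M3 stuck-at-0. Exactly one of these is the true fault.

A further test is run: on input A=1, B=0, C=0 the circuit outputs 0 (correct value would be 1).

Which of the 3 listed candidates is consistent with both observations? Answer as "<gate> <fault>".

M4 stuck-at-0

Evaluate each candidate on input A=1, B=0, C=0:
  M1 stuck-at-1: M1=1 [stuck-at-1], M2=0, M3=0, M4=1 → 1 — eliminated
  M4 stuck-at-0: M1=1, M2=0, M3=0, M4=0 [stuck-at-0] → 0 — matches
  M3 stuck-at-0: M1=1, M2=0, M3=0 [stuck-at-0], M4=1 → 1 — eliminated
Only M4 stuck-at-0 reproduces the observed 0.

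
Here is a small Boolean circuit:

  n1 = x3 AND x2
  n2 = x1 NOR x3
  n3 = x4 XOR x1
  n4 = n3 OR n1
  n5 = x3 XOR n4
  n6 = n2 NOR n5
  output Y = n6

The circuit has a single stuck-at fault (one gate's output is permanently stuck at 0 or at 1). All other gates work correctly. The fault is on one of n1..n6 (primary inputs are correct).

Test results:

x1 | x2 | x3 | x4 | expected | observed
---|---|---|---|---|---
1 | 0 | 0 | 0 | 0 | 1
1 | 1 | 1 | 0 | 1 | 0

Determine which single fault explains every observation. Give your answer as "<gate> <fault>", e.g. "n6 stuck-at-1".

Fault-free values for test 1 (x1=1, x2=0, x3=0, x4=0): n1=0, n2=0, n3=1, n4=1, n5=1, n6=0, giving Y=0. Observed 1.
Test 1: faults giving observed 1 are {n3 stuck-at-0, n4 stuck-at-0, n5 stuck-at-0, n6 stuck-at-1}.
Test 2 (x1=1, x2=1, x3=1, x4=0): fault-free n1=1, n2=0, n3=1, n4=1, n5=0, n6=1 → 1; observed 0. Eliminates n3 stuck-at-0, n5 stuck-at-0, n6 stuck-at-1.
Only n4 stuck-at-0 is consistent with every test.

n4 stuck-at-0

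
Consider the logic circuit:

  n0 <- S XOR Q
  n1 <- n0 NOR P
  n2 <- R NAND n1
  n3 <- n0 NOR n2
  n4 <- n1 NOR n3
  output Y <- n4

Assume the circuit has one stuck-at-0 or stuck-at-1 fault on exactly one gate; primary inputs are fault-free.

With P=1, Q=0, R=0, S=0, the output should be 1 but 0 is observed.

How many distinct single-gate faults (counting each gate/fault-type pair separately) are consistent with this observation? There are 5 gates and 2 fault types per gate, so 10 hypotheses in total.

Fault-free: n0=0, n1=0, n2=1, n3=0, n4=1 → 1. Observed 0.
  n0 stuck-at-0: output 1 ✗
  n0 stuck-at-1: output 1 ✗
  n1 stuck-at-0: output 1 ✗
  n1 stuck-at-1: output 0 ✓
  n2 stuck-at-0: output 0 ✓
  n2 stuck-at-1: output 1 ✗
  n3 stuck-at-0: output 1 ✗
  n3 stuck-at-1: output 0 ✓
  n4 stuck-at-0: output 0 ✓
  n4 stuck-at-1: output 1 ✗
Consistent faults: {n1 stuck-at-1, n2 stuck-at-0, n3 stuck-at-1, n4 stuck-at-0} — 4 in all.

4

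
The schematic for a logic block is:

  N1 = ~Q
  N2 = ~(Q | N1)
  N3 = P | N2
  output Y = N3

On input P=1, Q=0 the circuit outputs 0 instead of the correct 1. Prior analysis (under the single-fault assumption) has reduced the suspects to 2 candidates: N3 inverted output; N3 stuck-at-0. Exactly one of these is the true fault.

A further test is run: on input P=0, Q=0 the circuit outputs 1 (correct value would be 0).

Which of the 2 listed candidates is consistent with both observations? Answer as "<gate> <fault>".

Evaluate each candidate on input P=0, Q=0:
  N3 inverted output: N1=1, N2=0, N3=1 [inverted output] → 1 — matches
  N3 stuck-at-0: N1=1, N2=0, N3=0 [stuck-at-0] → 0 — eliminated
Only N3 inverted output reproduces the observed 1.

N3 inverted output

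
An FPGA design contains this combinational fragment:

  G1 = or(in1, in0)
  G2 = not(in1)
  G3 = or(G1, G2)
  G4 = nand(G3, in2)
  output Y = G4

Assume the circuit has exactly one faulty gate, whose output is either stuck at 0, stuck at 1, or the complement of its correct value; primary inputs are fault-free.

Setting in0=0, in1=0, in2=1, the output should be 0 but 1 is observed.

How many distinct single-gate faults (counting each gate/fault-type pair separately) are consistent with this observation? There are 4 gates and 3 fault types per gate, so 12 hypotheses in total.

6

Fault-free: G1=0, G2=1, G3=1, G4=0 → 0. Observed 1.
  G1 stuck-at-0: output 0 ✗
  G1 stuck-at-1: output 0 ✗
  G1 inverted output: output 0 ✗
  G2 stuck-at-0: output 1 ✓
  G2 stuck-at-1: output 0 ✗
  G2 inverted output: output 1 ✓
  G3 stuck-at-0: output 1 ✓
  G3 stuck-at-1: output 0 ✗
  G3 inverted output: output 1 ✓
  G4 stuck-at-0: output 0 ✗
  G4 stuck-at-1: output 1 ✓
  G4 inverted output: output 1 ✓
Consistent faults: {G2 stuck-at-0, G2 inverted output, G3 stuck-at-0, G3 inverted output, G4 stuck-at-1, G4 inverted output} — 6 in all.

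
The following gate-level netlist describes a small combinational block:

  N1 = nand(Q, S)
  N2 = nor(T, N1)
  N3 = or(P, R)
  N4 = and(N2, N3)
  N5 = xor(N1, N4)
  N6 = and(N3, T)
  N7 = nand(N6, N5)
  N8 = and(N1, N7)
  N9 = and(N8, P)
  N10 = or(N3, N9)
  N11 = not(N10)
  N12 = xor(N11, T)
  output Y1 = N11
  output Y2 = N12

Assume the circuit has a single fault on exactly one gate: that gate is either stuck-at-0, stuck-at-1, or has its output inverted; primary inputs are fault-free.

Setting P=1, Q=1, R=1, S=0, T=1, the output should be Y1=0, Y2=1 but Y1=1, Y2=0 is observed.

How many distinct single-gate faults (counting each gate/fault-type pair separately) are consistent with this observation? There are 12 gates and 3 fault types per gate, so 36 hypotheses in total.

Fault-free: N1=1, N2=0, N3=1, N4=0, N5=1, N6=1, N7=0, N8=0, N9=0, N10=1, N11=0, N12=1 → Y1=0, Y2=1. Observed Y1=1, Y2=0.
  N1: none of the 3 fault types match ✗
  N2: none of the 3 fault types match ✗
  N3: none of the 3 fault types match ✗
  N4: none of the 3 fault types match ✗
  N5: none of the 3 fault types match ✗
  N6: none of the 3 fault types match ✗
  N7: none of the 3 fault types match ✗
  N8: none of the 3 fault types match ✗
  N9: none of the 3 fault types match ✗
  N10: stuck-at-0, inverted output ✓; others ✗
  N11: stuck-at-1, inverted output ✓; others ✗
  N12: none of the 3 fault types match ✗
Consistent faults: {N10 stuck-at-0, N10 inverted output, N11 stuck-at-1, N11 inverted output} — 4 in all.

4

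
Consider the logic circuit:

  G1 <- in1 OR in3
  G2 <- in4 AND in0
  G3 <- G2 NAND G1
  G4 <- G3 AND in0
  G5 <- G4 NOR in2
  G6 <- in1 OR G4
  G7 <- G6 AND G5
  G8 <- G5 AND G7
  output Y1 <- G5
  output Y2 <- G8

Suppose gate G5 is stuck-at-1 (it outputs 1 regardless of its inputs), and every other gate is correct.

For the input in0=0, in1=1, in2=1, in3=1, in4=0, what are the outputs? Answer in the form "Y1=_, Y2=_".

Y1=1, Y2=1

Propagate with G5 forced: G1=1, G2=0, G3=1, G4=0, G5=1 [stuck-at-1], G6=1, G7=1, G8=1.
So the outputs are Y1=1, Y2=1. (Without the fault they would be Y1=0, Y2=0.)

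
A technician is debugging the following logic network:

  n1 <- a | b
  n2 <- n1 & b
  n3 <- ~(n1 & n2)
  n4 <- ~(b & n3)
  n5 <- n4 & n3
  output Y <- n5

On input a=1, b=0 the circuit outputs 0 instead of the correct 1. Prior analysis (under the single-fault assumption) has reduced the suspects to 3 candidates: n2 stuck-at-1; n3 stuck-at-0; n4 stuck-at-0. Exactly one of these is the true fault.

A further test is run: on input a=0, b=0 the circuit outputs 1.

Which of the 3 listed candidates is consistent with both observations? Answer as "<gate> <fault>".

Evaluate each candidate on input a=0, b=0:
  n2 stuck-at-1: n1=0, n2=1 [stuck-at-1], n3=1, n4=1, n5=1 → 1 — matches
  n3 stuck-at-0: n1=0, n2=0, n3=0 [stuck-at-0], n4=1, n5=0 → 0 — eliminated
  n4 stuck-at-0: n1=0, n2=0, n3=1, n4=0 [stuck-at-0], n5=0 → 0 — eliminated
Only n2 stuck-at-1 reproduces the observed 1.

n2 stuck-at-1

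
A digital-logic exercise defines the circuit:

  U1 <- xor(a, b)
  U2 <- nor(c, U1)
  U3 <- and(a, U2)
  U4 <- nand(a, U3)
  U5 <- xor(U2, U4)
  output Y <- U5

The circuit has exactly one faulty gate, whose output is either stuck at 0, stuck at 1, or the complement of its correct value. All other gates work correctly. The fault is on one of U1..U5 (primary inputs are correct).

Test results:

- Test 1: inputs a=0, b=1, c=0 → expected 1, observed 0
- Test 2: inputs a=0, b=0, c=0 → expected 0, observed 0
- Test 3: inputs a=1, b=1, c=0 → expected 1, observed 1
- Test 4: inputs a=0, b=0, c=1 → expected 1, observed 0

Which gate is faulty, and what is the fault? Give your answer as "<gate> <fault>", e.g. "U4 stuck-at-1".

U2 stuck-at-1

Fault-free values for test 1 (a=0, b=1, c=0): U1=1, U2=0, U3=0, U4=1, U5=1, giving Y=1. Observed 0.
Test 1: faults giving observed 0 are {U1 stuck-at-0, U1 inverted output, U2 stuck-at-1, U2 inverted output, U4 stuck-at-0, U4 inverted output, U5 stuck-at-0, U5 inverted output}.
Test 2 (a=0, b=0, c=0): fault-free U1=0, U2=1, U3=0, U4=1, U5=0 → 0; observed 0. Eliminates U1 inverted output, U2 inverted output, U4 stuck-at-0, U4 inverted output, U5 inverted output.
Test 3 (a=1, b=1, c=0): fault-free U1=0, U2=1, U3=1, U4=0, U5=1 → 1; observed 1. Eliminates U5 stuck-at-0.
Test 4 (a=0, b=0, c=1): fault-free U1=0, U2=0, U3=0, U4=1, U5=1 → 1; observed 0. Eliminates U1 stuck-at-0.
Only U2 stuck-at-1 is consistent with every test.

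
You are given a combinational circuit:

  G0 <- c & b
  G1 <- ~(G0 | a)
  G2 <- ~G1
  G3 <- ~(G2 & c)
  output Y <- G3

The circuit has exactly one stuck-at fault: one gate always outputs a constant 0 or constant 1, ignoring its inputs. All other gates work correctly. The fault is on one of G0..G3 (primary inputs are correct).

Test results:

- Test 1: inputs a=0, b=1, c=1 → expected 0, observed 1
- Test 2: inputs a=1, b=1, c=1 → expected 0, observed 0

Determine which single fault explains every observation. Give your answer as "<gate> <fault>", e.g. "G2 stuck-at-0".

G0 stuck-at-0

Fault-free values for test 1 (a=0, b=1, c=1): G0=1, G1=0, G2=1, G3=0, giving Y=0. Observed 1.
Test 1: faults giving observed 1 are {G0 stuck-at-0, G1 stuck-at-1, G2 stuck-at-0, G3 stuck-at-1}.
Test 2 (a=1, b=1, c=1): fault-free G0=1, G1=0, G2=1, G3=0 → 0; observed 0. Eliminates G1 stuck-at-1, G2 stuck-at-0, G3 stuck-at-1.
Only G0 stuck-at-0 is consistent with every test.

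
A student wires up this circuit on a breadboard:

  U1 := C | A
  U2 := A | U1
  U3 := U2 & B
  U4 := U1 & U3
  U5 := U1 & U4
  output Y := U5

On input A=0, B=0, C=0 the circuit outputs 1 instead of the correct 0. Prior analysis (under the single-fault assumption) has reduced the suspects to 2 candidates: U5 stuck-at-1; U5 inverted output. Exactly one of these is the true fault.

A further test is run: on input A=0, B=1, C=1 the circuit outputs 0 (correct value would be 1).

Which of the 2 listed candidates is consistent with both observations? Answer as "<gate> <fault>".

U5 inverted output

Evaluate each candidate on input A=0, B=1, C=1:
  U5 stuck-at-1: U1=1, U2=1, U3=1, U4=1, U5=1 [stuck-at-1] → 1 — eliminated
  U5 inverted output: U1=1, U2=1, U3=1, U4=1, U5=0 [inverted output] → 0 — matches
Only U5 inverted output reproduces the observed 0.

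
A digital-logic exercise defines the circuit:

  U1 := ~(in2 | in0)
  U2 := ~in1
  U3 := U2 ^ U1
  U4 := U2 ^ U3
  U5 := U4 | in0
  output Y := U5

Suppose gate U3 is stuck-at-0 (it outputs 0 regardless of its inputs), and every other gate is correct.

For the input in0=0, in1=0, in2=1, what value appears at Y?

1

Propagate with U3 forced: U1=0, U2=1, U3=0 [stuck-at-0], U4=1, U5=1.
So Y = 1. (Without the fault it would be 0.)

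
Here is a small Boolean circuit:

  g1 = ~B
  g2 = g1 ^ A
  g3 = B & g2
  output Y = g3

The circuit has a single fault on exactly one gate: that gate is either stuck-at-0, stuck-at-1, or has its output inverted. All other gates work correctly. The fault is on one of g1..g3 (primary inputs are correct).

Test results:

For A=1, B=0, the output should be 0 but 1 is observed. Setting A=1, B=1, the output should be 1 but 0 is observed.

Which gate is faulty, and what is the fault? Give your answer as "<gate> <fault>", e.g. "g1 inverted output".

Fault-free values for test 1 (A=1, B=0): g1=1, g2=0, g3=0, giving Y=0. Observed 1.
Test 1: faults giving observed 1 are {g3 stuck-at-1, g3 inverted output}.
Test 2 (A=1, B=1): fault-free g1=0, g2=1, g3=1 → 1; observed 0. Eliminates g3 stuck-at-1.
Only g3 inverted output is consistent with every test.

g3 inverted output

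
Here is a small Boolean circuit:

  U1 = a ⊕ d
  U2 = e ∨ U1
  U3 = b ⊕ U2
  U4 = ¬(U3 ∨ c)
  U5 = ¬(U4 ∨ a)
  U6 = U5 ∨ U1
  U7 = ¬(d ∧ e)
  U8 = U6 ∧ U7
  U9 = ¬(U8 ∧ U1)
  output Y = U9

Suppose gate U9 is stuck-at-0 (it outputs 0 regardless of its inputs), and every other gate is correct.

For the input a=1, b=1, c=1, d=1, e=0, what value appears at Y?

0

Propagate with U9 forced: U1=0, U2=0, U3=1, U4=0, U5=0, U6=0, U7=1, U8=0, U9=0 [stuck-at-0].
So Y = 0. (Without the fault it would be 1.)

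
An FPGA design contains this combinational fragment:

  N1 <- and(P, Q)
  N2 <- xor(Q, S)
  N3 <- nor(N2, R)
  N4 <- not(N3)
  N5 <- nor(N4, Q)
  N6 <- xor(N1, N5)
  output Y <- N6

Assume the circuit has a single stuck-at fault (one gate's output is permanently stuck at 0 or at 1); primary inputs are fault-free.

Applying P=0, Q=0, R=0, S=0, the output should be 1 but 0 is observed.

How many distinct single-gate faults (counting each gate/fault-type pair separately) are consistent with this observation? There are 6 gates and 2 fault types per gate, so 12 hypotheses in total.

Fault-free: N1=0, N2=0, N3=1, N4=0, N5=1, N6=1 → 1. Observed 0.
  N1 stuck-at-0: output 1 ✗
  N1 stuck-at-1: output 0 ✓
  N2 stuck-at-0: output 1 ✗
  N2 stuck-at-1: output 0 ✓
  N3 stuck-at-0: output 0 ✓
  N3 stuck-at-1: output 1 ✗
  N4 stuck-at-0: output 1 ✗
  N4 stuck-at-1: output 0 ✓
  N5 stuck-at-0: output 0 ✓
  N5 stuck-at-1: output 1 ✗
  N6 stuck-at-0: output 0 ✓
  N6 stuck-at-1: output 1 ✗
Consistent faults: {N1 stuck-at-1, N2 stuck-at-1, N3 stuck-at-0, N4 stuck-at-1, N5 stuck-at-0, N6 stuck-at-0} — 6 in all.

6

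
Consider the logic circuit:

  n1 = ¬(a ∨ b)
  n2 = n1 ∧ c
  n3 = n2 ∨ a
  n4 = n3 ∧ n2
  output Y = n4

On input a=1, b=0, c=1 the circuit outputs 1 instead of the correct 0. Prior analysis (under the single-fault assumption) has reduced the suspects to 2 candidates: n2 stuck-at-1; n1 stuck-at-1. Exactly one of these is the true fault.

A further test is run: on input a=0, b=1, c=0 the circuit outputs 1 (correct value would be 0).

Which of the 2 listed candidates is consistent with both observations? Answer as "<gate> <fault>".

Evaluate each candidate on input a=0, b=1, c=0:
  n2 stuck-at-1: n1=0, n2=1 [stuck-at-1], n3=1, n4=1 → 1 — matches
  n1 stuck-at-1: n1=1 [stuck-at-1], n2=0, n3=0, n4=0 → 0 — eliminated
Only n2 stuck-at-1 reproduces the observed 1.

n2 stuck-at-1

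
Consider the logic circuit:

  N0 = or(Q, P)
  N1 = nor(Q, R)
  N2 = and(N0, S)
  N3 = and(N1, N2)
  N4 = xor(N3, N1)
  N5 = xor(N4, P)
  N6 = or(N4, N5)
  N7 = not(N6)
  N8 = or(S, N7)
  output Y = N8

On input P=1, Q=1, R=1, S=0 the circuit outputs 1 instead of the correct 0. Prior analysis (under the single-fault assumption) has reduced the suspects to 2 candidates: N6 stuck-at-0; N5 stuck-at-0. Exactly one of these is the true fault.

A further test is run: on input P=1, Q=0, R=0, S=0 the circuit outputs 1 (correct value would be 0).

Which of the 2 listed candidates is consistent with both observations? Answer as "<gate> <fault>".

Evaluate each candidate on input P=1, Q=0, R=0, S=0:
  N6 stuck-at-0: N0=1, N1=1, N2=0, N3=0, N4=1, N5=0, N6=0 [stuck-at-0], N7=1, N8=1 → 1 — matches
  N5 stuck-at-0: N0=1, N1=1, N2=0, N3=0, N4=1, N5=0 [stuck-at-0], N6=1, N7=0, N8=0 → 0 — eliminated
Only N6 stuck-at-0 reproduces the observed 1.

N6 stuck-at-0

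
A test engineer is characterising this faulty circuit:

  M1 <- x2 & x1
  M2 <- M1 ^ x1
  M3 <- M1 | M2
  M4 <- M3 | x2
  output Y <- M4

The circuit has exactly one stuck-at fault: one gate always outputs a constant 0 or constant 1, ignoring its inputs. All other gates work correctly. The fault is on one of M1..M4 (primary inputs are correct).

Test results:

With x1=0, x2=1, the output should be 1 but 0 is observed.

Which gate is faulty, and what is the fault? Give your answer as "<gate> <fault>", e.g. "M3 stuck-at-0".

M4 stuck-at-0

Fault-free values for test 1 (x1=0, x2=1): M1=0, M2=0, M3=0, M4=1, giving Y=1. Observed 0.
Test 1: faults giving observed 0 are {M4 stuck-at-0}.
Only M4 stuck-at-0 is consistent with every test.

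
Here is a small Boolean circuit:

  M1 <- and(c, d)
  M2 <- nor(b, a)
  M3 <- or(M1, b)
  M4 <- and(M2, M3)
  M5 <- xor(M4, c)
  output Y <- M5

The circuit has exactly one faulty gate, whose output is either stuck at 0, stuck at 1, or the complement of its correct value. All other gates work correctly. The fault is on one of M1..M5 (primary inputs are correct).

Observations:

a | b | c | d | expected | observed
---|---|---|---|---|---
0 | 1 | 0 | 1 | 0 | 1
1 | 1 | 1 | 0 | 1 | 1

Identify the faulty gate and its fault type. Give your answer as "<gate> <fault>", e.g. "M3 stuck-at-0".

M5 stuck-at-1

Fault-free values for test 1 (a=0, b=1, c=0, d=1): M1=0, M2=0, M3=1, M4=0, M5=0, giving Y=0. Observed 1.
Test 1: faults giving observed 1 are {M2 stuck-at-1, M2 inverted output, M4 stuck-at-1, M4 inverted output, M5 stuck-at-1, M5 inverted output}.
Test 2 (a=1, b=1, c=1, d=0): fault-free M1=0, M2=0, M3=1, M4=0, M5=1 → 1; observed 1. Eliminates M2 stuck-at-1, M2 inverted output, M4 stuck-at-1, M4 inverted output, M5 inverted output.
Only M5 stuck-at-1 is consistent with every test.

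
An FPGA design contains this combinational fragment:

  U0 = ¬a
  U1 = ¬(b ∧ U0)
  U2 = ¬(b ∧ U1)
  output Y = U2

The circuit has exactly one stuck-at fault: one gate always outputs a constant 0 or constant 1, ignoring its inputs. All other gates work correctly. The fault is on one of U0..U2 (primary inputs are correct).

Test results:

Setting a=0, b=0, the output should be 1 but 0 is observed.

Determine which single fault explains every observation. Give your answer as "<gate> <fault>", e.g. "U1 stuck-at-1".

U2 stuck-at-0

Fault-free values for test 1 (a=0, b=0): U0=1, U1=1, U2=1, giving Y=1. Observed 0.
Test 1: faults giving observed 0 are {U2 stuck-at-0}.
Only U2 stuck-at-0 is consistent with every test.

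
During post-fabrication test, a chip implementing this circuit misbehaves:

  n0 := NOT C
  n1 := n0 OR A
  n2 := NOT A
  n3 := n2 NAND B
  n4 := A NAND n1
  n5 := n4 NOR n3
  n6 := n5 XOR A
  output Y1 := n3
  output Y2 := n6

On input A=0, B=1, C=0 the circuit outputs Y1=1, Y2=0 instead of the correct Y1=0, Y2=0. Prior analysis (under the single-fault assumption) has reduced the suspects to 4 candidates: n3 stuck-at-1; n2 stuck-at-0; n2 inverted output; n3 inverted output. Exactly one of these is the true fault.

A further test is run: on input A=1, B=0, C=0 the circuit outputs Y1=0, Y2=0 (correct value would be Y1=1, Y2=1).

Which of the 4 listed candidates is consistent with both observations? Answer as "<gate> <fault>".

n3 inverted output

Evaluate each candidate on input A=1, B=0, C=0:
  n3 stuck-at-1: n0=1, n1=1, n2=0, n3=1 [stuck-at-1], n4=0, n5=0, n6=1 → Y1=1, Y2=1 — eliminated
  n2 stuck-at-0: n0=1, n1=1, n2=0 [stuck-at-0], n3=1, n4=0, n5=0, n6=1 → Y1=1, Y2=1 — eliminated
  n2 inverted output: n0=1, n1=1, n2=1 [inverted output], n3=1, n4=0, n5=0, n6=1 → Y1=1, Y2=1 — eliminated
  n3 inverted output: n0=1, n1=1, n2=0, n3=0 [inverted output], n4=0, n5=1, n6=0 → Y1=0, Y2=0 — matches
Only n3 inverted output reproduces the observed Y1=0, Y2=0.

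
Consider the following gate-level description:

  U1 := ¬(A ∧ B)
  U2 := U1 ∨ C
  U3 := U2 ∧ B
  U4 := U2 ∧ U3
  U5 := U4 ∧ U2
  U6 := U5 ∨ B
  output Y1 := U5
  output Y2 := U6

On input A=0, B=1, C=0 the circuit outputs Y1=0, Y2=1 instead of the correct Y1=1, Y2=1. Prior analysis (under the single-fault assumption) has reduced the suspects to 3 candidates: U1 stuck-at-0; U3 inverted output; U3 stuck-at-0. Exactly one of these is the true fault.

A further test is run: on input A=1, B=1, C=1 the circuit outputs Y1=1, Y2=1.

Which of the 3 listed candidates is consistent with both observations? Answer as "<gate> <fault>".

Evaluate each candidate on input A=1, B=1, C=1:
  U1 stuck-at-0: U1=0 [stuck-at-0], U2=1, U3=1, U4=1, U5=1, U6=1 → Y1=1, Y2=1 — matches
  U3 inverted output: U1=0, U2=1, U3=0 [inverted output], U4=0, U5=0, U6=1 → Y1=0, Y2=1 — eliminated
  U3 stuck-at-0: U1=0, U2=1, U3=0 [stuck-at-0], U4=0, U5=0, U6=1 → Y1=0, Y2=1 — eliminated
Only U1 stuck-at-0 reproduces the observed Y1=1, Y2=1.

U1 stuck-at-0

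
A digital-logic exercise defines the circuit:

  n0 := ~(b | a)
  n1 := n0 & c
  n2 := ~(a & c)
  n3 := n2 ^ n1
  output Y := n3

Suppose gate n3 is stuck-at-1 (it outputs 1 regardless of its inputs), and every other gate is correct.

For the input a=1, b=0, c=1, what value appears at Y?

1

Propagate with n3 forced: n0=0, n1=0, n2=0, n3=1 [stuck-at-1].
So Y = 1. (Without the fault it would be 0.)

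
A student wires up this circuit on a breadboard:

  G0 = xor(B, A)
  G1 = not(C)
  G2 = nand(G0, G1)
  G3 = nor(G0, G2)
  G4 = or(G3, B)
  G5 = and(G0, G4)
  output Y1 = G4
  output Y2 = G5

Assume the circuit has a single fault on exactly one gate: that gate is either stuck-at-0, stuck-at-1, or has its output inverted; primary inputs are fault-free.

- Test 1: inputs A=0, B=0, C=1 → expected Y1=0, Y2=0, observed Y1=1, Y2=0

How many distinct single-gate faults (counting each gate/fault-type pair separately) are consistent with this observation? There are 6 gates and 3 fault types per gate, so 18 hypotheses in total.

6

Fault-free: G0=0, G1=0, G2=1, G3=0, G4=0, G5=0 → Y1=0, Y2=0. Observed Y1=1, Y2=0.
  G0: none of the 3 fault types match ✗
  G1: none of the 3 fault types match ✗
  G2: stuck-at-0, inverted output ✓; others ✗
  G3: stuck-at-1, inverted output ✓; others ✗
  G4: stuck-at-1, inverted output ✓; others ✗
  G5: none of the 3 fault types match ✗
Consistent faults: {G2 stuck-at-0, G2 inverted output, G3 stuck-at-1, G3 inverted output, G4 stuck-at-1, G4 inverted output} — 6 in all.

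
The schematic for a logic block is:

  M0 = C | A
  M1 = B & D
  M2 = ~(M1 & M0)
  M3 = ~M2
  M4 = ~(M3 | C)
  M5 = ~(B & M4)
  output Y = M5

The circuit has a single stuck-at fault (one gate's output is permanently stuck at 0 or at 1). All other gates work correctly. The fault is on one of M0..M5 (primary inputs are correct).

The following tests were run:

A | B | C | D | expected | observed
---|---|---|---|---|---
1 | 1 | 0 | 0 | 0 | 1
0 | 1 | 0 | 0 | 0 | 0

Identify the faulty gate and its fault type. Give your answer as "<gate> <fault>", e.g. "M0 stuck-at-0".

M1 stuck-at-1

Fault-free values for test 1 (A=1, B=1, C=0, D=0): M0=1, M1=0, M2=1, M3=0, M4=1, M5=0, giving Y=0. Observed 1.
Test 1: faults giving observed 1 are {M1 stuck-at-1, M2 stuck-at-0, M3 stuck-at-1, M4 stuck-at-0, M5 stuck-at-1}.
Test 2 (A=0, B=1, C=0, D=0): fault-free M0=0, M1=0, M2=1, M3=0, M4=1, M5=0 → 0; observed 0. Eliminates M2 stuck-at-0, M3 stuck-at-1, M4 stuck-at-0, M5 stuck-at-1.
Only M1 stuck-at-1 is consistent with every test.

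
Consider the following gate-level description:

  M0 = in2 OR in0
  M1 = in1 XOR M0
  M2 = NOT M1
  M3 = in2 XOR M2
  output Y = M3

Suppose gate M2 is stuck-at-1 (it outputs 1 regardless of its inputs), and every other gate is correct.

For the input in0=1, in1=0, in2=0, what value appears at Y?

1

Propagate with M2 forced: M0=1, M1=1, M2=1 [stuck-at-1], M3=1.
So Y = 1. (Without the fault it would be 0.)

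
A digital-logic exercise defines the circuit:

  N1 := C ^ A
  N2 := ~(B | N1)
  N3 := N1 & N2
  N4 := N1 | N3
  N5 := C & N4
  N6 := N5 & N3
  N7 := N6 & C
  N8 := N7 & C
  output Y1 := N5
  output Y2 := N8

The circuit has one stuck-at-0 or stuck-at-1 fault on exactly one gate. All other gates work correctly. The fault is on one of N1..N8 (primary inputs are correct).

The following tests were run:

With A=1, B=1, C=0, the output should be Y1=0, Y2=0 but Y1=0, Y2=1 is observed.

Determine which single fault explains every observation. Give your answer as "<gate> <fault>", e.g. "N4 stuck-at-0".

Fault-free values for test 1 (A=1, B=1, C=0): N1=1, N2=0, N3=0, N4=1, N5=0, N6=0, N7=0, N8=0, giving Y1=0, Y2=0. Observed Y1=0, Y2=1.
Test 1: faults giving observed Y1=0, Y2=1 are {N8 stuck-at-1}.
Only N8 stuck-at-1 is consistent with every test.

N8 stuck-at-1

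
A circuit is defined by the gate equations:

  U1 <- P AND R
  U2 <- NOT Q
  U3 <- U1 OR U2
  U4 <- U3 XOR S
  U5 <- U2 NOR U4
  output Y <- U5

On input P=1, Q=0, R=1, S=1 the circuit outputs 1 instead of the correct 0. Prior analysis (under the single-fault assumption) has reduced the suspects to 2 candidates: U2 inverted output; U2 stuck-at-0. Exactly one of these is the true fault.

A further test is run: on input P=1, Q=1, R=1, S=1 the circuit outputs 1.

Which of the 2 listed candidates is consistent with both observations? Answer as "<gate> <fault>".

Evaluate each candidate on input P=1, Q=1, R=1, S=1:
  U2 inverted output: U1=1, U2=1 [inverted output], U3=1, U4=0, U5=0 → 0 — eliminated
  U2 stuck-at-0: U1=1, U2=0 [stuck-at-0], U3=1, U4=0, U5=1 → 1 — matches
Only U2 stuck-at-0 reproduces the observed 1.

U2 stuck-at-0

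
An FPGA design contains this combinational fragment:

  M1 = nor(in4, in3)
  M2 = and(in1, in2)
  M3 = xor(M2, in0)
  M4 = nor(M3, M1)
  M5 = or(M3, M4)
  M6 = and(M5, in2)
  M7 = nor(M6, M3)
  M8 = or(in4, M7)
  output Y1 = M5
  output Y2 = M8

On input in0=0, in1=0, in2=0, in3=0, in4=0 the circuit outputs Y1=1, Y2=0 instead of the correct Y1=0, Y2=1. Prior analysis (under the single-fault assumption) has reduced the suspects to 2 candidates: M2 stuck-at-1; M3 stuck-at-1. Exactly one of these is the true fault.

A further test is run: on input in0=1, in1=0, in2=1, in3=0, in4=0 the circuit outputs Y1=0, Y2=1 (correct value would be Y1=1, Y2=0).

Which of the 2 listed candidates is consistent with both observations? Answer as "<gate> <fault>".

Evaluate each candidate on input in0=1, in1=0, in2=1, in3=0, in4=0:
  M2 stuck-at-1: M1=1, M2=1 [stuck-at-1], M3=0, M4=0, M5=0, M6=0, M7=1, M8=1 → Y1=0, Y2=1 — matches
  M3 stuck-at-1: M1=1, M2=0, M3=1 [stuck-at-1], M4=0, M5=1, M6=1, M7=0, M8=0 → Y1=1, Y2=0 — eliminated
Only M2 stuck-at-1 reproduces the observed Y1=0, Y2=1.

M2 stuck-at-1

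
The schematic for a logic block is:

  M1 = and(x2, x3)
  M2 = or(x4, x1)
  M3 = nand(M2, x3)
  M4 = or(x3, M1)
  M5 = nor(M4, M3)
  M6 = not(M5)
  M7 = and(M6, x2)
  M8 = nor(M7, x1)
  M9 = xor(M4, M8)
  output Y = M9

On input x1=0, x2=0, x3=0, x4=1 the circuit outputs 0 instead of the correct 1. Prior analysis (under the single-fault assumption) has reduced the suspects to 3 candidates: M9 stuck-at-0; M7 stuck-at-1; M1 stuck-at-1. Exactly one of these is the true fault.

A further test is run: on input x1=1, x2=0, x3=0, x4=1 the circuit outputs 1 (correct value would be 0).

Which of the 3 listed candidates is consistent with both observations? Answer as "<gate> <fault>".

M1 stuck-at-1

Evaluate each candidate on input x1=1, x2=0, x3=0, x4=1:
  M9 stuck-at-0: M1=0, M2=1, M3=1, M4=0, M5=0, M6=1, M7=0, M8=0, M9=0 [stuck-at-0] → 0 — eliminated
  M7 stuck-at-1: M1=0, M2=1, M3=1, M4=0, M5=0, M6=1, M7=1 [stuck-at-1], M8=0, M9=0 → 0 — eliminated
  M1 stuck-at-1: M1=1 [stuck-at-1], M2=1, M3=1, M4=1, M5=0, M6=1, M7=0, M8=0, M9=1 → 1 — matches
Only M1 stuck-at-1 reproduces the observed 1.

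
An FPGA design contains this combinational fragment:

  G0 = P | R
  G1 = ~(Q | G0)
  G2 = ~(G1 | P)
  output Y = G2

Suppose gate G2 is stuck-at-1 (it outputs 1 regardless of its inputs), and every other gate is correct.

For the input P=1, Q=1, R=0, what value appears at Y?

1

Propagate with G2 forced: G0=1, G1=0, G2=1 [stuck-at-1].
So Y = 1. (Without the fault it would be 0.)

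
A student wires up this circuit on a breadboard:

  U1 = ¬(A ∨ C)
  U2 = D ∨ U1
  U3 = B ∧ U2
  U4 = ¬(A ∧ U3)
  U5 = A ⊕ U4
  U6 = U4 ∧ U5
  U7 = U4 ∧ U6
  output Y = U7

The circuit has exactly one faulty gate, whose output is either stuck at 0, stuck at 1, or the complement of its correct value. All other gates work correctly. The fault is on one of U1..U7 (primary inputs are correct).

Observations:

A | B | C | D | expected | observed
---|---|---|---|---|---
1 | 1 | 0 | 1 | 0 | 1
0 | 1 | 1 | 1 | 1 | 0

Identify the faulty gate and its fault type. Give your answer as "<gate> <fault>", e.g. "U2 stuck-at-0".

U7 inverted output

Fault-free values for test 1 (A=1, B=1, C=0, D=1): U1=0, U2=1, U3=1, U4=0, U5=1, U6=0, U7=0, giving Y=0. Observed 1.
Test 1: faults giving observed 1 are {U7 stuck-at-1, U7 inverted output}.
Test 2 (A=0, B=1, C=1, D=1): fault-free U1=0, U2=1, U3=1, U4=1, U5=1, U6=1, U7=1 → 1; observed 0. Eliminates U7 stuck-at-1.
Only U7 inverted output is consistent with every test.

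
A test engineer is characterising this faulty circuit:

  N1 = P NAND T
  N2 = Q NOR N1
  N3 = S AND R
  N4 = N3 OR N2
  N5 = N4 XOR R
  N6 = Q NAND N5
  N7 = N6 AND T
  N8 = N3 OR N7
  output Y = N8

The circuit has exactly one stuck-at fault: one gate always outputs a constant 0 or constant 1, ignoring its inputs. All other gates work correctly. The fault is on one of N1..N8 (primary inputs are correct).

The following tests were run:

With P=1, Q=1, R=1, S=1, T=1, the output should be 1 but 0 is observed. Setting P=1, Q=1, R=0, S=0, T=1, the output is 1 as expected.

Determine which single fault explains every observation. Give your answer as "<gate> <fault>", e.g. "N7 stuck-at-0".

N3 stuck-at-0

Fault-free values for test 1 (P=1, Q=1, R=1, S=1, T=1): N1=0, N2=0, N3=1, N4=1, N5=0, N6=1, N7=1, N8=1, giving Y=1. Observed 0.
Test 1: faults giving observed 0 are {N3 stuck-at-0, N8 stuck-at-0}.
Test 2 (P=1, Q=1, R=0, S=0, T=1): fault-free N1=0, N2=0, N3=0, N4=0, N5=0, N6=1, N7=1, N8=1 → 1; observed 1. Eliminates N8 stuck-at-0.
Only N3 stuck-at-0 is consistent with every test.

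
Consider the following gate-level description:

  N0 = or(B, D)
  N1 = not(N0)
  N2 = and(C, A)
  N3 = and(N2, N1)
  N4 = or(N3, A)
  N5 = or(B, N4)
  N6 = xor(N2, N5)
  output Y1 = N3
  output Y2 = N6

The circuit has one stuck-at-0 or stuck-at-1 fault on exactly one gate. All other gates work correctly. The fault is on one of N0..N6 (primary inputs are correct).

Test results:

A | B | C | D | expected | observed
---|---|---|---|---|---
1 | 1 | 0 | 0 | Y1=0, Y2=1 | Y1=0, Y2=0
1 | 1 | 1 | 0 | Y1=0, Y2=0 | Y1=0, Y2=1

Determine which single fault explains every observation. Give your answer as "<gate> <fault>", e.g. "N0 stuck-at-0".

Fault-free values for test 1 (A=1, B=1, C=0, D=0): N0=1, N1=0, N2=0, N3=0, N4=1, N5=1, N6=1, giving Y1=0, Y2=1. Observed Y1=0, Y2=0.
Test 1: faults giving observed Y1=0, Y2=0 are {N2 stuck-at-1, N5 stuck-at-0, N6 stuck-at-0}.
Test 2 (A=1, B=1, C=1, D=0): fault-free N0=1, N1=0, N2=1, N3=0, N4=1, N5=1, N6=0 → Y1=0, Y2=0; observed Y1=0, Y2=1. Eliminates N2 stuck-at-1, N6 stuck-at-0.
Only N5 stuck-at-0 is consistent with every test.

N5 stuck-at-0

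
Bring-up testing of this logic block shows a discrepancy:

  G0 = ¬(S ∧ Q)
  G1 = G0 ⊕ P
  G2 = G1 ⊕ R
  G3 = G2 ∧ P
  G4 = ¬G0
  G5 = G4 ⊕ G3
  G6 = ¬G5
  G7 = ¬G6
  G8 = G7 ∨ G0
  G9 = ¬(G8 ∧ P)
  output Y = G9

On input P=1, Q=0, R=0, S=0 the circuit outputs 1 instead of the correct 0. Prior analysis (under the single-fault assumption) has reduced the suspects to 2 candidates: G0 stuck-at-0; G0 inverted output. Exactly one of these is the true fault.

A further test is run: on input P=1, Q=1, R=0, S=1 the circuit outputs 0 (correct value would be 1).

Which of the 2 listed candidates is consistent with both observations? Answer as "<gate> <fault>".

Evaluate each candidate on input P=1, Q=1, R=0, S=1:
  G0 stuck-at-0: G0=0 [stuck-at-0], G1=1, G2=1, G3=1, G4=1, G5=0, G6=1, G7=0, G8=0, G9=1 → 1 — eliminated
  G0 inverted output: G0=1 [inverted output], G1=0, G2=0, G3=0, G4=0, G5=0, G6=1, G7=0, G8=1, G9=0 → 0 — matches
Only G0 inverted output reproduces the observed 0.

G0 inverted output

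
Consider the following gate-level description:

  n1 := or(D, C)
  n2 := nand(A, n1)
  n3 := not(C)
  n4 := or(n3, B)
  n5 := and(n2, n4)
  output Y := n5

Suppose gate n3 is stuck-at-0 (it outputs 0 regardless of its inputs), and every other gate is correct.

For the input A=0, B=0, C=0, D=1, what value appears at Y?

Propagate with n3 forced: n1=1, n2=1, n3=0 [stuck-at-0], n4=0, n5=0.
So Y = 0. (Without the fault it would be 1.)

0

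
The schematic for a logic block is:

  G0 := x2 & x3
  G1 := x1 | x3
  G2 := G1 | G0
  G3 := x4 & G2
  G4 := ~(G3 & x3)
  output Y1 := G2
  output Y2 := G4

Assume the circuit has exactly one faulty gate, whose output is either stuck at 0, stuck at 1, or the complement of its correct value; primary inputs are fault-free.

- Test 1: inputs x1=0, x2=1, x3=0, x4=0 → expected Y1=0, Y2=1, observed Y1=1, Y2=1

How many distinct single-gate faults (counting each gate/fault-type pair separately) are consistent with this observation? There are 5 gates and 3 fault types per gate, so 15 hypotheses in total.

6

Fault-free: G0=0, G1=0, G2=0, G3=0, G4=1 → Y1=0, Y2=1. Observed Y1=1, Y2=1.
  G0: stuck-at-1, inverted output ✓; others ✗
  G1: stuck-at-1, inverted output ✓; others ✗
  G2: stuck-at-1, inverted output ✓; others ✗
  G3: none of the 3 fault types match ✗
  G4: none of the 3 fault types match ✗
Consistent faults: {G0 stuck-at-1, G0 inverted output, G1 stuck-at-1, G1 inverted output, G2 stuck-at-1, G2 inverted output} — 6 in all.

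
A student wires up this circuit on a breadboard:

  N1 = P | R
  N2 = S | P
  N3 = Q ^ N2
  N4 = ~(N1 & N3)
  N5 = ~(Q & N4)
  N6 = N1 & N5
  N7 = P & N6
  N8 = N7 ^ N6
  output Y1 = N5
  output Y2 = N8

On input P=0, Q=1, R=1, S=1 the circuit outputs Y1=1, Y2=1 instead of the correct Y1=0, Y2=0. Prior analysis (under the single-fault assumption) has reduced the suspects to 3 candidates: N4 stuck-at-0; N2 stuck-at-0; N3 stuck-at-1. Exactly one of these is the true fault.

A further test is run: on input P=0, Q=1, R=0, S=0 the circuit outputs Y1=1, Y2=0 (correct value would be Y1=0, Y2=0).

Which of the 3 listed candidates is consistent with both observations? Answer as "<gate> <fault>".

N4 stuck-at-0

Evaluate each candidate on input P=0, Q=1, R=0, S=0:
  N4 stuck-at-0: N1=0, N2=0, N3=1, N4=0 [stuck-at-0], N5=1, N6=0, N7=0, N8=0 → Y1=1, Y2=0 — matches
  N2 stuck-at-0: N1=0, N2=0 [stuck-at-0], N3=1, N4=1, N5=0, N6=0, N7=0, N8=0 → Y1=0, Y2=0 — eliminated
  N3 stuck-at-1: N1=0, N2=0, N3=1 [stuck-at-1], N4=1, N5=0, N6=0, N7=0, N8=0 → Y1=0, Y2=0 — eliminated
Only N4 stuck-at-0 reproduces the observed Y1=1, Y2=0.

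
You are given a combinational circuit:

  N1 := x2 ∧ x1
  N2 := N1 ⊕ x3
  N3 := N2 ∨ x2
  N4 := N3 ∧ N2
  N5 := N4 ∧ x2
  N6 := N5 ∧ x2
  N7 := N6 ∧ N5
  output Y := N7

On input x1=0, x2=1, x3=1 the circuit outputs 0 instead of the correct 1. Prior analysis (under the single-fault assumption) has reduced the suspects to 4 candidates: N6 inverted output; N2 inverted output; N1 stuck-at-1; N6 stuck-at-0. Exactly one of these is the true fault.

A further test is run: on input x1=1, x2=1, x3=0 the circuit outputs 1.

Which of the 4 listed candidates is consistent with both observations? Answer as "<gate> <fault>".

Evaluate each candidate on input x1=1, x2=1, x3=0:
  N6 inverted output: N1=1, N2=1, N3=1, N4=1, N5=1, N6=0 [inverted output], N7=0 → 0 — eliminated
  N2 inverted output: N1=1, N2=0 [inverted output], N3=1, N4=0, N5=0, N6=0, N7=0 → 0 — eliminated
  N1 stuck-at-1: N1=1 [stuck-at-1], N2=1, N3=1, N4=1, N5=1, N6=1, N7=1 → 1 — matches
  N6 stuck-at-0: N1=1, N2=1, N3=1, N4=1, N5=1, N6=0 [stuck-at-0], N7=0 → 0 — eliminated
Only N1 stuck-at-1 reproduces the observed 1.

N1 stuck-at-1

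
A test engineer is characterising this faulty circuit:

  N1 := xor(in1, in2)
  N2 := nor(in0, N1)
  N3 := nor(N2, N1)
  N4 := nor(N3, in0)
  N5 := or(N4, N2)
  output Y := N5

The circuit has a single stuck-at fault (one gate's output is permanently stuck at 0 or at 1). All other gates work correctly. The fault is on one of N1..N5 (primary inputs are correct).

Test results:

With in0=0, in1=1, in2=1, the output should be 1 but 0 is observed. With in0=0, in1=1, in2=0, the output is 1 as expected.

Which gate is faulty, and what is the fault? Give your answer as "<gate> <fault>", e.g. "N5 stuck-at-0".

N2 stuck-at-0

Fault-free values for test 1 (in0=0, in1=1, in2=1): N1=0, N2=1, N3=0, N4=1, N5=1, giving Y=1. Observed 0.
Test 1: faults giving observed 0 are {N2 stuck-at-0, N5 stuck-at-0}.
Test 2 (in0=0, in1=1, in2=0): fault-free N1=1, N2=0, N3=0, N4=1, N5=1 → 1; observed 1. Eliminates N5 stuck-at-0.
Only N2 stuck-at-0 is consistent with every test.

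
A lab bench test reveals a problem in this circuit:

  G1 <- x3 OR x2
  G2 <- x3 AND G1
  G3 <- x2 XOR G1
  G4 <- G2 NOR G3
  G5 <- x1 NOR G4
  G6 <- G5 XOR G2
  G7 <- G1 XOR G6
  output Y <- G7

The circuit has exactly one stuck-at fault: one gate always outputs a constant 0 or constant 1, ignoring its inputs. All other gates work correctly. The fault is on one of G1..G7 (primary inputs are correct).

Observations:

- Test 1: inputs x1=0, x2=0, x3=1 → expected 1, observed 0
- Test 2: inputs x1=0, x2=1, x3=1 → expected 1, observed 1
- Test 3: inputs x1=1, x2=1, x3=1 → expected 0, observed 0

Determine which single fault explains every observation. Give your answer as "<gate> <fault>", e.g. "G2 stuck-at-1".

G1 stuck-at-0

Fault-free values for test 1 (x1=0, x2=0, x3=1): G1=1, G2=1, G3=1, G4=0, G5=1, G6=0, G7=1, giving Y=1. Observed 0.
Test 1: faults giving observed 0 are {G1 stuck-at-0, G2 stuck-at-0, G4 stuck-at-1, G5 stuck-at-0, G6 stuck-at-1, G7 stuck-at-0}.
Test 2 (x1=0, x2=1, x3=1): fault-free G1=1, G2=1, G3=0, G4=0, G5=1, G6=0, G7=1 → 1; observed 1. Eliminates G4 stuck-at-1, G5 stuck-at-0, G6 stuck-at-1, G7 stuck-at-0.
Test 3 (x1=1, x2=1, x3=1): fault-free G1=1, G2=1, G3=0, G4=0, G5=0, G6=1, G7=0 → 0; observed 0. Eliminates G2 stuck-at-0.
Only G1 stuck-at-0 is consistent with every test.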